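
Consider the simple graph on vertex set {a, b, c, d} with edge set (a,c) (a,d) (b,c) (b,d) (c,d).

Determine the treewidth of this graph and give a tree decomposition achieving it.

Treewidth 2.
One optimal decomposition is:
Bags: B1 = {b, c, d}  B2 = {a, c, d}
Tree: B1–B2

Every bag has size at most 3, so the width is 3 − 1 = 2 and tw(G) ≤ 2. Conversely, {a, c, d} is a clique of size 3, and the vertices of any clique must share a bag in every tree decomposition; so some bag has ≥ 3 vertices and tw(G) ≥ 2. The upper and lower bounds meet at 2, so that is the treewidth.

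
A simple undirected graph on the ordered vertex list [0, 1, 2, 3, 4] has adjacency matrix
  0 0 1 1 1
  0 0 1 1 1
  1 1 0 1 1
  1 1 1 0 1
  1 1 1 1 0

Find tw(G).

A width-3 tree decomposition is:
Bags: B1 = {0, 2, 3, 4}  B2 = {1, 2, 3, 4}
Tree: B1–B2
Every bag has size at most 4, so the width is 4 − 1 = 3 and tw(G) ≤ 3. On the other hand G contains the 4-clique {0, 2, 3, 4}. A clique must lie in a single bag of any decomposition, so no decomposition can have width below 3. Combining the bounds, tw(G) = 3.

3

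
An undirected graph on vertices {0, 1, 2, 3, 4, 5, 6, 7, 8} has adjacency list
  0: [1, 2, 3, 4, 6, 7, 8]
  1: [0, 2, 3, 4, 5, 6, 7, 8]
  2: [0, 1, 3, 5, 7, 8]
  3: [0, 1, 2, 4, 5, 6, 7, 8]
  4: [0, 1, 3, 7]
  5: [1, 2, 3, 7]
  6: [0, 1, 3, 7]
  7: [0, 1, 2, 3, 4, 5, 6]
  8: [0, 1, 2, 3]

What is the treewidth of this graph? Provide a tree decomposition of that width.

Treewidth 4.
Bags: B1 = {0, 1, 3, 6, 7}  B2 = {0, 1, 2, 3, 7}  B3 = {0, 1, 3, 4, 7}  B4 = {0, 1, 2, 3, 8}  B5 = {1, 2, 3, 5, 7}
Tree: B1–B2, B1–B3, B2–B4, B2–B5

Every bag has size at most 5, so the width is 5 − 1 = 4 and tw(G) ≤ 4. For the lower bound, the 5 vertices {0, 1, 2, 3, 8} are pairwise adjacent, and any tree decomposition puts a clique entirely inside one bag — forcing width ≥ 4. Hence tw(G) = 4 exactly.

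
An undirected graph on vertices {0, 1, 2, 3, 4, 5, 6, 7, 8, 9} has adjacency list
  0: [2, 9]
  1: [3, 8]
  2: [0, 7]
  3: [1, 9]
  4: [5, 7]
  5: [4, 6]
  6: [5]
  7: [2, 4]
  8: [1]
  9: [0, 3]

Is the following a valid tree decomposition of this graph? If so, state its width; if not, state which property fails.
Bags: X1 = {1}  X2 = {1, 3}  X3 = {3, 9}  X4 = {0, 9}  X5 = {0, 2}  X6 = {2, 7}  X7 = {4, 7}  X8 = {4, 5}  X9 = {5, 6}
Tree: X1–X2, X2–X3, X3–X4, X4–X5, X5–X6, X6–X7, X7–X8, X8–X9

A tree decomposition must satisfy three properties: every vertex lies in some bag; for every edge, both endpoints lie together in some bag; and for every vertex, the bags containing it form a connected subtree. Here vertex 8 appears in no bag, so the decomposition is invalid.

No — vertex 8 appears in no bag.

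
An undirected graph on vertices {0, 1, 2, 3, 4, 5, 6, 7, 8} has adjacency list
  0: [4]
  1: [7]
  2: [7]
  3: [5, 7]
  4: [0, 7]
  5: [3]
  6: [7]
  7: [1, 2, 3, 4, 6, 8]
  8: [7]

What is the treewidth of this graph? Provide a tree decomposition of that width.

Treewidth 1.
One optimal decomposition is:
Bags: B1 = {3, 7}  B2 = {4, 7}  B3 = {3, 5}  B4 = {6, 7}  B5 = {1, 7}  B6 = {7, 8}  B7 = {0, 4}  B8 = {2, 7}
Tree: B1–B2, B1–B3, B2–B4, B4–B5, B5–B6, B2–B7, B2–B8

The largest bag has 2 vertices, giving width 1; this decomposition certifies tw(G) ≤ 1. G has an edge, so its treewidth is at least 1. The upper and lower bounds meet at 1, so that is the treewidth.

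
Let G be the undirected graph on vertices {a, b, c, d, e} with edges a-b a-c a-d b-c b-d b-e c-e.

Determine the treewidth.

2

A width-2 tree decomposition is:
Bags: B1 = {a, b, d}  B2 = {a, b, c}  B3 = {b, c, e}
Tree: B1–B2, B2–B3
The largest bag has 3 vertices, giving width 2; this decomposition certifies tw(G) ≤ 2. Conversely, {a, b, d} is a clique of size 3, and the vertices of any clique must share a bag in every tree decomposition; so some bag has ≥ 3 vertices and tw(G) ≥ 2. The upper and lower bounds meet at 2, so that is the treewidth.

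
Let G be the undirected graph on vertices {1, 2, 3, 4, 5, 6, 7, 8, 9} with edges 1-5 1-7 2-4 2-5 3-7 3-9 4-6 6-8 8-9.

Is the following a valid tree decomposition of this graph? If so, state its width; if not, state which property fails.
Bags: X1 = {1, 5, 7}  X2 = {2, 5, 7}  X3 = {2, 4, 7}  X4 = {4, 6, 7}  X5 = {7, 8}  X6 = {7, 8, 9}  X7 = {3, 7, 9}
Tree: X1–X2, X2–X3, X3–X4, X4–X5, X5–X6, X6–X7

No — edge (6,8) lies in no bag.

A tree decomposition must satisfy three properties: every vertex lies in some bag; for every edge, both endpoints lie together in some bag; and for every vertex, the bags containing it form a connected subtree. Here edge (6,8) lies in no bag, so the decomposition is invalid.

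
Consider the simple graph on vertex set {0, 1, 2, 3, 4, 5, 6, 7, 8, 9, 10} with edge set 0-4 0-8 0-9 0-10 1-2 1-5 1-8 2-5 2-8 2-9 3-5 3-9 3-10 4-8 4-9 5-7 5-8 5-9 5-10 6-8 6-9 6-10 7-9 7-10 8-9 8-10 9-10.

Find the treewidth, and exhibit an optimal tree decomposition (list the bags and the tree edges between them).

Treewidth 3.
Bags: B1 = {5, 8, 9, 10}  B2 = {2, 5, 8, 9}  B3 = {0, 8, 9, 10}  B4 = {6, 8, 9, 10}  B5 = {0, 4, 8, 9}  B6 = {1, 2, 5, 8}  B7 = {5, 7, 9, 10}  B8 = {3, 5, 9, 10}
Tree: B1–B2, B1–B3, B1–B4, B3–B5, B2–B6, B1–B7, B7–B8

Every bag has size at most 4, so the width is 4 − 1 = 3 and tw(G) ≤ 3. On the other hand G contains the 4-clique {1, 2, 5, 8}. A clique must lie in a single bag of any decomposition, so no decomposition can have width below 3. The upper and lower bounds meet at 3, so that is the treewidth.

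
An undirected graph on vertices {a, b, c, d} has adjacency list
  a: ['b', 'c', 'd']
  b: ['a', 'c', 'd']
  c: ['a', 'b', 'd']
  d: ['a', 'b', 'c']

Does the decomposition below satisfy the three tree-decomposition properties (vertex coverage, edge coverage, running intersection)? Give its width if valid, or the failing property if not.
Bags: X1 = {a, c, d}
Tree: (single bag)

A tree decomposition must satisfy three properties: every vertex lies in some bag; for every edge, both endpoints lie together in some bag; and for every vertex, the bags containing it form a connected subtree. Here vertex b appears in no bag, so the decomposition is invalid.

No — vertex b appears in no bag.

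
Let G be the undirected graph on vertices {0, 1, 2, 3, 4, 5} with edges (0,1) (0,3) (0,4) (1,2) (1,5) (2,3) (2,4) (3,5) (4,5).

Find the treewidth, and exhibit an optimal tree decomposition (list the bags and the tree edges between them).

Each bag holds 4 vertices, so the decomposition has width 3, which upper-bounds the treewidth. For the lower bound: the 4 vertex sets {2,3}, {4,5}, {0}, {1} are disjoint, each induces a connected subgraph, and every pair is joined by at least one edge of G. Contracting each set to a single vertex therefore yields K_{4} as a minor, and since treewidth is minor-monotone, tw(G) ≥ tw(K_{4}) = 3. Combining the bounds, tw(G) = 3.

Treewidth 3.
One such decomposition:
Bags: B1 = {0, 2, 3, 5}  B2 = {0, 2, 4, 5}  B3 = {0, 1, 2, 5}
Tree: B1–B2, B2–B3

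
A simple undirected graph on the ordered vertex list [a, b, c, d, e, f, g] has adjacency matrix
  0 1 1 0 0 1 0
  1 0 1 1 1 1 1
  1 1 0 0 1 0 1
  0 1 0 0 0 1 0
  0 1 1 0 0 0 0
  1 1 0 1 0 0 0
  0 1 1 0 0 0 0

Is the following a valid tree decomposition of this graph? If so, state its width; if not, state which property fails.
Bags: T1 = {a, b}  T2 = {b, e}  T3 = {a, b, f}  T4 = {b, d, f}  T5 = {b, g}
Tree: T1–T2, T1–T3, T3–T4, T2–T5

No — vertex c appears in no bag.

A tree decomposition must satisfy three properties: every vertex lies in some bag; for every edge, both endpoints lie together in some bag; and for every vertex, the bags containing it form a connected subtree. Here vertex c appears in no bag, so the decomposition is invalid.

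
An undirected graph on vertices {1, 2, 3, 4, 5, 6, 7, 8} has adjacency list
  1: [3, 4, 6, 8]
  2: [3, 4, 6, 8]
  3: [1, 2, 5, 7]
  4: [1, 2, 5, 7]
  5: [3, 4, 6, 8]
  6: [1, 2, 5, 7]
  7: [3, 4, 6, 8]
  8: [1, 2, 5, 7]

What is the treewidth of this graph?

4

A width-4 tree decomposition is:
Bags: B1 = {1, 2, 4, 5, 7}  B2 = {1, 2, 5, 6, 7}  B3 = {1, 2, 5, 7, 8}  B4 = {1, 2, 3, 5, 7}
Tree: B1–B2, B2–B3, B3–B4
Each bag holds 5 vertices, so the decomposition has width 4, which upper-bounds the treewidth. For the lower bound: the 5 vertex sets {4,5}, {2,6}, {1,8}, {7}, {3} are disjoint, each induces a connected subgraph, and every pair is joined by at least one edge of G. Contracting each set to a single vertex therefore yields K_{5} as a minor, and since treewidth is minor-monotone, tw(G) ≥ tw(K_{5}) = 4. Combining the bounds, tw(G) = 4.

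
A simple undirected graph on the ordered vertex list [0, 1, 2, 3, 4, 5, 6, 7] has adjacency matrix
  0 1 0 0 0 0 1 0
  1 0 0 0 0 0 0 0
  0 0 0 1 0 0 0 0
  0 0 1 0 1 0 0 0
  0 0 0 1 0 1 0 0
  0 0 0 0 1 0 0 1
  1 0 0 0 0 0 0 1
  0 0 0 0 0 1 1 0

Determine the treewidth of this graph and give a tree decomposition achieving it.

Each bag holds 2 vertices, so the decomposition has width 1, which upper-bounds the treewidth. Any graph with an edge has treewidth ≥ 1, and G has the edge 2–3. Hence tw(G) = 1 exactly.

Treewidth 1.
One optimal decomposition is:
Bags: B1 = {2, 3}  B2 = {3, 4}  B3 = {4, 5}  B4 = {5, 7}  B5 = {6, 7}  B6 = {0, 6}  B7 = {0, 1}
Tree: B1–B2, B2–B3, B3–B4, B4–B5, B5–B6, B6–B7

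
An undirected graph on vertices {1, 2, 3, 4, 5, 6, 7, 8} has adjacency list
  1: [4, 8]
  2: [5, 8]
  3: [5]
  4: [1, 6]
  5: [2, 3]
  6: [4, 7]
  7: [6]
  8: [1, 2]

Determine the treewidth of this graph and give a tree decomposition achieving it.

Every bag has size at most 2, so the width is 2 − 1 = 1 and tw(G) ≤ 1. Any graph with an edge has treewidth ≥ 1, and G has the edge 3–5. Therefore the treewidth is 1.

Treewidth 1.
One optimal decomposition is:
Bags: B1 = {3, 5}  B2 = {2, 5}  B3 = {2, 8}  B4 = {1, 8}  B5 = {1, 4}  B6 = {4, 6}  B7 = {6, 7}
Tree: B1–B2, B2–B3, B3–B4, B4–B5, B5–B6, B6–B7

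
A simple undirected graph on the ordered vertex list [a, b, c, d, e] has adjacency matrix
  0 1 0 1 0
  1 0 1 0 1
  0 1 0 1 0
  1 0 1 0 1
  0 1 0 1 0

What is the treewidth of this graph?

A width-2 tree decomposition is:
Bags: B1 = {a, b, d}  B2 = {b, d, e}  B3 = {b, c, d}
Tree: B1–B2, B2–B3
Each bag holds 3 vertices, so the decomposition has width 2, which upper-bounds the treewidth. The edges b–a–d–e–b form a cycle, so G is not a tree and its treewidth is at least 2. The upper and lower bounds meet at 2, so that is the treewidth.

2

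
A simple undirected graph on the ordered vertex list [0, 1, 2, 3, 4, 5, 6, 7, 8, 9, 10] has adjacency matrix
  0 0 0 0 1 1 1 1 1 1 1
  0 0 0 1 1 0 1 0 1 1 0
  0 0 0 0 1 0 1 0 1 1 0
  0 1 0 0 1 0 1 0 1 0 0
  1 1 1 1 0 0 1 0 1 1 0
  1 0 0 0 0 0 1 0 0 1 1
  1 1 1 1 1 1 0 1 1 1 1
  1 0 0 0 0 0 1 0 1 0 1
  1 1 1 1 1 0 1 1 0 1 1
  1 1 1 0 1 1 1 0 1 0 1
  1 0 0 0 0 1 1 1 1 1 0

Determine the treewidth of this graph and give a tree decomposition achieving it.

The largest bag has 5 vertices, giving width 4; this decomposition certifies tw(G) ≤ 4. For the lower bound, the 5 vertices {0, 6, 8, 9, 10} are pairwise adjacent, and any tree decomposition puts a clique entirely inside one bag — forcing width ≥ 4. Therefore the treewidth is 4.

Treewidth 4.
Bags: B1 = {2, 4, 6, 8, 9}  B2 = {0, 4, 6, 8, 9}  B3 = {0, 6, 8, 9, 10}  B4 = {1, 4, 6, 8, 9}  B5 = {0, 6, 7, 8, 10}  B6 = {1, 3, 4, 6, 8}  B7 = {0, 5, 6, 9, 10}
Tree: B1–B2, B2–B3, B1–B4, B3–B5, B4–B6, B3–B7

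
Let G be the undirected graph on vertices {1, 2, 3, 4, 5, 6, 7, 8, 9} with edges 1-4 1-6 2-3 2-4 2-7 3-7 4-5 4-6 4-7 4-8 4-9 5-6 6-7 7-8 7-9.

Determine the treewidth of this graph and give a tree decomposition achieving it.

Treewidth 2.
One such decomposition:
Bags: B1 = {4, 6, 7}  B2 = {4, 5, 6}  B3 = {2, 4, 7}  B4 = {4, 7, 9}  B5 = {4, 7, 8}  B6 = {1, 4, 6}  B7 = {2, 3, 7}
Tree: B1–B2, B1–B3, B1–B4, B4–B5, B2–B6, B3–B7

Each bag holds 3 vertices, so the decomposition has width 2, which upper-bounds the treewidth. Conversely, {2, 3, 7} is a clique of size 3, and the vertices of any clique must share a bag in every tree decomposition; so some bag has ≥ 3 vertices and tw(G) ≥ 2. Combining the bounds, tw(G) = 2.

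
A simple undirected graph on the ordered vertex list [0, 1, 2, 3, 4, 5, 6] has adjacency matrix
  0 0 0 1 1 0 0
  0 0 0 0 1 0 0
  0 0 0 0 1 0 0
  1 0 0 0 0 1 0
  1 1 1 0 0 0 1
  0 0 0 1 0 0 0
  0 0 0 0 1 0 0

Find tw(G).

A width-1 tree decomposition is:
Bags: B1 = {0, 3}  B2 = {0, 4}  B3 = {3, 5}  B4 = {2, 4}  B5 = {4, 6}  B6 = {1, 4}
Tree: B1–B2, B1–B3, B2–B4, B2–B5, B2–B6
Every bag has size at most 2, so the width is 2 − 1 = 1 and tw(G) ≤ 1. Any graph with an edge has treewidth ≥ 1, and G has the edge 0–3. Hence tw(G) = 1 exactly.

1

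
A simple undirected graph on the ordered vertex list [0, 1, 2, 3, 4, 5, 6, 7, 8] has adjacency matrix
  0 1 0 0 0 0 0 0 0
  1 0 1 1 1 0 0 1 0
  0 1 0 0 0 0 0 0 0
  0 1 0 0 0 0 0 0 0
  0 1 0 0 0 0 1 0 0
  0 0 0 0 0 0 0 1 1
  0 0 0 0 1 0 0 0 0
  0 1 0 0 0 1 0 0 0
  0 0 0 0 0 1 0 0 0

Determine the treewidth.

A width-1 tree decomposition is:
Bags: B1 = {1, 2}  B2 = {1, 3}  B3 = {1, 7}  B4 = {0, 1}  B5 = {1, 4}  B6 = {4, 6}  B7 = {5, 7}  B8 = {5, 8}
Tree: B1–B2, B2–B3, B2–B4, B1–B5, B5–B6, B3–B7, B7–B8
Each bag holds 2 vertices, so the decomposition has width 1, which upper-bounds the treewidth. Any graph with an edge has treewidth ≥ 1, and G has the edge 2–1. Hence tw(G) = 1 exactly.

1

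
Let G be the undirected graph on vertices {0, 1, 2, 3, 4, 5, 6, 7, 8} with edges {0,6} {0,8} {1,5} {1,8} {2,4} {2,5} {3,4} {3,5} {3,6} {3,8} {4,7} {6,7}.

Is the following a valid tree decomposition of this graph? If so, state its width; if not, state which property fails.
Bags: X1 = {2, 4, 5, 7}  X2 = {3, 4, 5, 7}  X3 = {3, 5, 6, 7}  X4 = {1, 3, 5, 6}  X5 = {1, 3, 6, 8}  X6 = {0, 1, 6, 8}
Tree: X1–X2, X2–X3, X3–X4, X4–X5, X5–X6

Yes; width 3.

Checking the three conditions: (i) the bags cover all of {0, 1, 2, 3, 4, 5, 6, 7, 8}; (ii) for each edge, some bag contains both endpoints; (iii) the bags containing any fixed vertex form a subtree. All hold, so the decomposition is valid with width 4 − 1 = 3.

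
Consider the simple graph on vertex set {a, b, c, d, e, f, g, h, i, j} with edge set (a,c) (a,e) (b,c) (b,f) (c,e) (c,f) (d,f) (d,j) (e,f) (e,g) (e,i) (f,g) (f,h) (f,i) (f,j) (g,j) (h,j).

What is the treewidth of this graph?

2

A width-2 tree decomposition is:
Bags: B1 = {f, g, j}  B2 = {e, f, g}  B3 = {e, f, i}  B4 = {d, f, j}  B5 = {c, e, f}  B6 = {b, c, f}  B7 = {f, h, j}  B8 = {a, c, e}
Tree: B1–B2, B2–B3, B1–B4, B3–B5, B5–B6, B1–B7, B5–B8
The largest bag has 3 vertices, giving width 2; this decomposition certifies tw(G) ≤ 2. On the other hand G contains the 3-clique {a, c, e}. A clique must lie in a single bag of any decomposition, so no decomposition can have width below 2. Therefore the treewidth is 2.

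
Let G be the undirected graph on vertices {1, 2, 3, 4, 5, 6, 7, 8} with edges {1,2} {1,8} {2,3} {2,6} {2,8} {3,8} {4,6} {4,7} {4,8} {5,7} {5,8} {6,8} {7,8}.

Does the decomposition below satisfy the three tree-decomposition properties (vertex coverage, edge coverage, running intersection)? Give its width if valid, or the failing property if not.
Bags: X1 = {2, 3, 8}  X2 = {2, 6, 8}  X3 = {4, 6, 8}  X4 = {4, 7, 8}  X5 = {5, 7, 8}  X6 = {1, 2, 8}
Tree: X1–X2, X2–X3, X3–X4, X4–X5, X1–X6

Yes; width 2.

Vertex coverage: the bags together contain {1, 2, 3, 4, 5, 6, 7, 8}, the full vertex set. Edge coverage: each edge of G has both endpoints in at least one bag. Running intersection: for every vertex, the bags containing it form a connected subtree. All three properties hold, so this is a valid tree decomposition of width max|bag| − 1 = 2, and hence tw(G) ≤ 2.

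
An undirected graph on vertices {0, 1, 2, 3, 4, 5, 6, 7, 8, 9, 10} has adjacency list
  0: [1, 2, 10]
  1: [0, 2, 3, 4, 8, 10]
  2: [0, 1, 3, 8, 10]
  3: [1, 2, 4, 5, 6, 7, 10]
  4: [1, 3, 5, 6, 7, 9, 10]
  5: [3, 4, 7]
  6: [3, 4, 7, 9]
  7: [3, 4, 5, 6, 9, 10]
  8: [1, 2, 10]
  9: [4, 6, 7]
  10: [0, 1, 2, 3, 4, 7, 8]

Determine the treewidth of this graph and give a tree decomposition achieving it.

Each bag holds 4 vertices, so the decomposition has width 3, which upper-bounds the treewidth. For the lower bound, the 4 vertices {0, 1, 2, 10} are pairwise adjacent, and any tree decomposition puts a clique entirely inside one bag — forcing width ≥ 3. Hence tw(G) = 3 exactly.

Treewidth 3.
Bags: B1 = {3, 4, 7, 10}  B2 = {1, 3, 4, 10}  B3 = {1, 2, 3, 10}  B4 = {0, 1, 2, 10}  B5 = {3, 4, 6, 7}  B6 = {4, 6, 7, 9}  B7 = {1, 2, 8, 10}  B8 = {3, 4, 5, 7}
Tree: B1–B2, B2–B3, B3–B4, B1–B5, B5–B6, B3–B7, B5–B8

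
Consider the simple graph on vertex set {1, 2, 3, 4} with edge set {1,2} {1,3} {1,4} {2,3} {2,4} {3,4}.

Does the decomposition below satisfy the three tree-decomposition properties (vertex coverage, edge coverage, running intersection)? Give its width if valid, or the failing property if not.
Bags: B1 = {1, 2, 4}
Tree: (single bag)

A tree decomposition must satisfy three properties: every vertex lies in some bag; for every edge, both endpoints lie together in some bag; and for every vertex, the bags containing it form a connected subtree. Here vertex 3 appears in no bag, so the decomposition is invalid.

No — vertex 3 appears in no bag.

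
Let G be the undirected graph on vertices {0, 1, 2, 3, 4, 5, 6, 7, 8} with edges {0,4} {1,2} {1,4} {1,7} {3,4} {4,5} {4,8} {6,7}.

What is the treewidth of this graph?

A width-1 tree decomposition is:
Bags: B1 = {1, 4}  B2 = {4, 8}  B3 = {1, 2}  B4 = {1, 7}  B5 = {0, 4}  B6 = {6, 7}  B7 = {3, 4}  B8 = {4, 5}
Tree: B1–B2, B1–B3, B1–B4, B2–B5, B4–B6, B2–B7, B7–B8
Every bag has size at most 2, so the width is 2 − 1 = 1 and tw(G) ≤ 1. Since G has at least one edge (e.g. 1–4), it is not an edgeless graph, so tw(G) ≥ 1. Combining the bounds, tw(G) = 1.

1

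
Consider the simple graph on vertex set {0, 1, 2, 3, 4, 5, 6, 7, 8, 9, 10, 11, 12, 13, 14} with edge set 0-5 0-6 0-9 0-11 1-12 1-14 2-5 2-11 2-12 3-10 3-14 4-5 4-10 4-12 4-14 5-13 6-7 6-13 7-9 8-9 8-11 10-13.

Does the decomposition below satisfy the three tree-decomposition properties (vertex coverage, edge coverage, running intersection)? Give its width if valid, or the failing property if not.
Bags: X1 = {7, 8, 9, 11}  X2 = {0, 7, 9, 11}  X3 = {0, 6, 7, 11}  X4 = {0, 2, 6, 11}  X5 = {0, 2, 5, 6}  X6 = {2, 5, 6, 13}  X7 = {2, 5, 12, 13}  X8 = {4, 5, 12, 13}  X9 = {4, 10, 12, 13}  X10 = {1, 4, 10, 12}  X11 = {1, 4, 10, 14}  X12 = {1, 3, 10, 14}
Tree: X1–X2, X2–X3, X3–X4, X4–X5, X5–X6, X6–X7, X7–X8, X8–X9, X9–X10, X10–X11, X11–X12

Yes; width 3.

Vertex coverage: the bags together contain {0, 1, 2, 3, 4, 5, 6, 7, 8, 9, 10, 11, 12, 13, 14}, the full vertex set. Edge coverage: each edge of G has both endpoints in at least one bag. Running intersection: for every vertex, the bags containing it form a connected subtree. All three properties hold, so this is a valid tree decomposition of width max|bag| − 1 = 3, and hence tw(G) ≤ 3.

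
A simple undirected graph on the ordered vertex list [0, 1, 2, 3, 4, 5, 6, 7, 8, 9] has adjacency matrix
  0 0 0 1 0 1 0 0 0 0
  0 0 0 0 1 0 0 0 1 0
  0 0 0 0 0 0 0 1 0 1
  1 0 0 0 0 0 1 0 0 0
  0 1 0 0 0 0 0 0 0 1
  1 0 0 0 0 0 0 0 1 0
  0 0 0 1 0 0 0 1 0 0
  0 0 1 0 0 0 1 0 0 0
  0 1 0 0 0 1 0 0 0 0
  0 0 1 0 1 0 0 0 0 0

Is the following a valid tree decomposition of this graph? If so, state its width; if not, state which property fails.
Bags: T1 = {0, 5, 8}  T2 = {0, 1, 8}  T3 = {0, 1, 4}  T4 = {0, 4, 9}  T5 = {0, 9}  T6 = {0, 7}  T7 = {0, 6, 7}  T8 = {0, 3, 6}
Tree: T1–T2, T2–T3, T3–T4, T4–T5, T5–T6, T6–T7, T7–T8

No — vertex 2 appears in no bag.

A tree decomposition must satisfy three properties: every vertex lies in some bag; for every edge, both endpoints lie together in some bag; and for every vertex, the bags containing it form a connected subtree. Here vertex 2 appears in no bag, so the decomposition is invalid.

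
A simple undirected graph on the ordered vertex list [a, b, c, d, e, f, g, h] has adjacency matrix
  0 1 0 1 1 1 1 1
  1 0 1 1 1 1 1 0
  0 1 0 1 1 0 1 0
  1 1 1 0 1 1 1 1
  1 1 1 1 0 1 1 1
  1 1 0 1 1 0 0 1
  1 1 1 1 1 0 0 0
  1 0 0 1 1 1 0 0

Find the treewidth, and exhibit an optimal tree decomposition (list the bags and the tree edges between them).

Every bag has size at most 5, so the width is 5 − 1 = 4 and tw(G) ≤ 4. Conversely, {a, d, e, f, h} is a clique of size 5, and the vertices of any clique must share a bag in every tree decomposition; so some bag has ≥ 5 vertices and tw(G) ≥ 4. Hence tw(G) = 4 exactly.

Treewidth 4.
One optimal decomposition is:
Bags: B1 = {a, b, d, e, g}  B2 = {a, b, d, e, f}  B3 = {b, c, d, e, g}  B4 = {a, d, e, f, h}
Tree: B1–B2, B1–B3, B2–B4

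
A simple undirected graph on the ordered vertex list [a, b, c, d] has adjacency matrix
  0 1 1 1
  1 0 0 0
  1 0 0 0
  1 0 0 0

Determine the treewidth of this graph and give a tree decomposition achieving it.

The largest bag has 2 vertices, giving width 1; this decomposition certifies tw(G) ≤ 1. Any graph with an edge has treewidth ≥ 1, and G has the edge a–d. Hence tw(G) = 1 exactly.

Treewidth 1.
Bags: B1 = {a, d}  B2 = {a, b}  B3 = {a, c}
Tree: B1–B2, B1–B3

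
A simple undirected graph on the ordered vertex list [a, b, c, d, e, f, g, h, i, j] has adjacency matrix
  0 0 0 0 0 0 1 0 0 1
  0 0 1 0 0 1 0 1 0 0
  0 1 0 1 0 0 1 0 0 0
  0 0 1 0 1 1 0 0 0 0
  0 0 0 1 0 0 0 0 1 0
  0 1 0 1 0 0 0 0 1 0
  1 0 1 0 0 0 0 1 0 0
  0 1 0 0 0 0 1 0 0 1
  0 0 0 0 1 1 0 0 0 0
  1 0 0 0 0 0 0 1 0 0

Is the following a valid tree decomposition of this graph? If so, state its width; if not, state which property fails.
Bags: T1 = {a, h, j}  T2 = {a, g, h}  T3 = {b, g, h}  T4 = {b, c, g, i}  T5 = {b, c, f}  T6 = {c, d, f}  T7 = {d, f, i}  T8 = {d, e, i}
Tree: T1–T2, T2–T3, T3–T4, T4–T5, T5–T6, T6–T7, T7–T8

No — bags containing vertex i are not connected in the tree.

A tree decomposition must satisfy three properties: every vertex lies in some bag; for every edge, both endpoints lie together in some bag; and for every vertex, the bags containing it form a connected subtree. Here bags containing vertex i are not connected in the tree, so the decomposition is invalid.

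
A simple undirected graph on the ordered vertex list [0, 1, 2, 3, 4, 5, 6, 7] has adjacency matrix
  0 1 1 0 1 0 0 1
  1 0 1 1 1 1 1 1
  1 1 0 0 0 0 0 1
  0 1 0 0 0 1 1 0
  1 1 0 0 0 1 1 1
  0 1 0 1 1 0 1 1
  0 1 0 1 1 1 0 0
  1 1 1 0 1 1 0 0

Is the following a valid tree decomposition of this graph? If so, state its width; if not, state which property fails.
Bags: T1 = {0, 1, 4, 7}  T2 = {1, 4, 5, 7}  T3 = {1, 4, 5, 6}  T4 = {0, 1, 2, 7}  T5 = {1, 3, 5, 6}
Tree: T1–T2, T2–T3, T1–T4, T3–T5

Checking the three conditions: (i) the bags cover all of {0, 1, 2, 3, 4, 5, 6, 7}; (ii) for each edge, some bag contains both endpoints; (iii) the bags containing any fixed vertex form a subtree. All hold, so the decomposition is valid with width 4 − 1 = 3.

Yes; width 3.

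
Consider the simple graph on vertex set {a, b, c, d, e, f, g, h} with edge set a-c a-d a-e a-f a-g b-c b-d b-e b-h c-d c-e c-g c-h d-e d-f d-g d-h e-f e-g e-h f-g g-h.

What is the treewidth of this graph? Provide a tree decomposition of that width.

The largest bag has 5 vertices, giving width 4; this decomposition certifies tw(G) ≤ 4. Conversely, {c, d, e, g, h} is a clique of size 5, and the vertices of any clique must share a bag in every tree decomposition; so some bag has ≥ 5 vertices and tw(G) ≥ 4. The upper and lower bounds meet at 4, so that is the treewidth.

Treewidth 4.
One optimal decomposition is:
Bags: B1 = {c, d, e, g, h}  B2 = {b, c, d, e, h}  B3 = {a, c, d, e, g}  B4 = {a, d, e, f, g}
Tree: B1–B2, B1–B3, B3–B4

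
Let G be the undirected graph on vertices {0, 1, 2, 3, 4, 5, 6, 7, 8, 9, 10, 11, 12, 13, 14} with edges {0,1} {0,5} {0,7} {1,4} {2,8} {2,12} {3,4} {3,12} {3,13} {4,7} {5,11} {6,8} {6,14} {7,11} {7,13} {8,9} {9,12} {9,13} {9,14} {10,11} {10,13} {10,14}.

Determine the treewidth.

A width-3 tree decomposition is:
Bags: B1 = {0, 1, 5, 11}  B2 = {0, 1, 7, 11}  B3 = {1, 4, 7, 11}  B4 = {4, 7, 10, 11}  B5 = {4, 7, 10, 13}  B6 = {3, 4, 10, 13}  B7 = {3, 10, 13, 14}  B8 = {3, 9, 13, 14}  B9 = {3, 9, 12, 14}  B10 = {6, 9, 12, 14}  B11 = {6, 8, 9, 12}  B12 = {2, 6, 8, 12}
Tree: B1–B2, B2–B3, B3–B4, B4–B5, B5–B6, B6–B7, B7–B8, B8–B9, B9–B10, B10–B11, B11–B12
The largest bag has 4 vertices, giving width 3; this decomposition certifies tw(G) ≤ 3. For the lower bound: the 4 vertex sets {0,1,5}, {11}, {7}, {3,4,10,13} are disjoint, each induces a connected subgraph, and every pair is joined by at least one edge of G. Contracting each set to a single vertex therefore yields K_{4} as a minor, and since treewidth is minor-monotone, tw(G) ≥ tw(K_{4}) = 3. Therefore the treewidth is 3.

3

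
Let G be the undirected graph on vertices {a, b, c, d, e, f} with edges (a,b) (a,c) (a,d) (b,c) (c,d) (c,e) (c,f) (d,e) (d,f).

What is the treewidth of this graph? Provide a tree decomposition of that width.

Every bag has size at most 3, so the width is 3 − 1 = 2 and tw(G) ≤ 2. For the lower bound, the 3 vertices {c, d, e} are pairwise adjacent, and any tree decomposition puts a clique entirely inside one bag — forcing width ≥ 2. The upper and lower bounds meet at 2, so that is the treewidth.

Treewidth 2.
One such decomposition:
Bags: B1 = {a, c, d}  B2 = {a, b, c}  B3 = {c, d, e}  B4 = {c, d, f}
Tree: B1–B2, B1–B3, B3–B4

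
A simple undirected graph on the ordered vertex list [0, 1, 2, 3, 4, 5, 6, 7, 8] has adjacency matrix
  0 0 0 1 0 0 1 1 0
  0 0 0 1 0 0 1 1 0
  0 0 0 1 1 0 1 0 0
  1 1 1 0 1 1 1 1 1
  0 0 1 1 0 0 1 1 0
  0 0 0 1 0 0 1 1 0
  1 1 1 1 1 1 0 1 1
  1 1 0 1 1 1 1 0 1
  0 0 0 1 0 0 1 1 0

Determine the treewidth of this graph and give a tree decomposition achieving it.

Treewidth 3.
Bags: B1 = {1, 3, 6, 7}  B2 = {3, 4, 6, 7}  B3 = {2, 3, 4, 6}  B4 = {0, 3, 6, 7}  B5 = {3, 6, 7, 8}  B6 = {3, 5, 6, 7}
Tree: B1–B2, B2–B3, B1–B4, B2–B5, B1–B6

The largest bag has 4 vertices, giving width 3; this decomposition certifies tw(G) ≤ 3. Conversely, {2, 3, 4, 6} is a clique of size 4, and the vertices of any clique must share a bag in every tree decomposition; so some bag has ≥ 4 vertices and tw(G) ≥ 3. Therefore the treewidth is 3.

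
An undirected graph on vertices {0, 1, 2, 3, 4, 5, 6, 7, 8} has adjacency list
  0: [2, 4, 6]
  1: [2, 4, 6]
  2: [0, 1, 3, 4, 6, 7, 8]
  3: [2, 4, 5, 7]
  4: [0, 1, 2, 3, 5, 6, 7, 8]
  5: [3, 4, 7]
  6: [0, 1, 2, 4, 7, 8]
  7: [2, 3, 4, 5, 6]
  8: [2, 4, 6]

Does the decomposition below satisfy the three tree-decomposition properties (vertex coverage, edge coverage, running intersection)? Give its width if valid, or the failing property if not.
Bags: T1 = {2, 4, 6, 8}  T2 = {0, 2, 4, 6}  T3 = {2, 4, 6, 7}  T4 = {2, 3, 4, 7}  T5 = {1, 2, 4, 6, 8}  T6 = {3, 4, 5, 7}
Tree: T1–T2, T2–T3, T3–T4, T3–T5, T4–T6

A tree decomposition must satisfy three properties: every vertex lies in some bag; for every edge, both endpoints lie together in some bag; and for every vertex, the bags containing it form a connected subtree. Here bags containing vertex 8 are not connected in the tree, so the decomposition is invalid.

No — bags containing vertex 8 are not connected in the tree.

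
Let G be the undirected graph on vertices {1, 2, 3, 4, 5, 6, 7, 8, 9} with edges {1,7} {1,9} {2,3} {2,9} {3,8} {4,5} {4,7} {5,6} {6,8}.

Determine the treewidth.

A width-2 tree decomposition is:
Bags: B1 = {1, 2, 9}  B2 = {1, 2, 3}  B3 = {1, 3, 8}  B4 = {1, 6, 8}  B5 = {1, 5, 6}  B6 = {1, 4, 5}  B7 = {1, 4, 7}
Tree: B1–B2, B2–B3, B3–B4, B4–B5, B5–B6, B6–B7
Each bag holds 3 vertices, so the decomposition has width 2, which upper-bounds the treewidth. The edges 1–9–2–3–8–6–5–4–7–1 form a cycle, so G is not a tree and its treewidth is at least 2. Therefore the treewidth is 2.

2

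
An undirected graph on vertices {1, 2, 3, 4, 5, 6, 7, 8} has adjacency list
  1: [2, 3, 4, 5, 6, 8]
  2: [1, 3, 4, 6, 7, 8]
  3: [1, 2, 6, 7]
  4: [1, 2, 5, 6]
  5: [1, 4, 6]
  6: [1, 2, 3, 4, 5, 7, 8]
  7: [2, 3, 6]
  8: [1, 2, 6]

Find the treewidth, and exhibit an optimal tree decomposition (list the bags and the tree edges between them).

Each bag holds 4 vertices, so the decomposition has width 3, which upper-bounds the treewidth. For the lower bound, the 4 vertices {1, 2, 6, 8} are pairwise adjacent, and any tree decomposition puts a clique entirely inside one bag — forcing width ≥ 3. Hence tw(G) = 3 exactly.

Treewidth 3.
Bags: B1 = {1, 2, 3, 6}  B2 = {1, 2, 4, 6}  B3 = {1, 4, 5, 6}  B4 = {2, 3, 6, 7}  B5 = {1, 2, 6, 8}
Tree: B1–B2, B2–B3, B1–B4, B1–B5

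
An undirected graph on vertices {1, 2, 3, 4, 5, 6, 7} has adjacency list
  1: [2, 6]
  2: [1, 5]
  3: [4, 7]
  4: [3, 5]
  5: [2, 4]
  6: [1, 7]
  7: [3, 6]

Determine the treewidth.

A width-2 tree decomposition is:
Bags: B1 = {2, 4, 5}  B2 = {2, 3, 4}  B3 = {2, 3, 7}  B4 = {2, 6, 7}  B5 = {1, 2, 6}
Tree: B1–B2, B2–B3, B3–B4, B4–B5
The largest bag has 3 vertices, giving width 2; this decomposition certifies tw(G) ≤ 2. Since 2–5–4–3–7–6–1–2 is a cycle in G, G is not acyclic. Forests are exactly the graphs of treewidth ≤ 1, so tw(G) ≥ 2. Hence tw(G) = 2 exactly.

2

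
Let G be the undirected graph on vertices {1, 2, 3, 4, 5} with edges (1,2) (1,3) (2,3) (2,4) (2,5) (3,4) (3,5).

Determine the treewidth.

2

A width-2 tree decomposition is:
Bags: B1 = {2, 3, 4}  B2 = {1, 2, 3}  B3 = {2, 3, 5}
Tree: B1–B2, B2–B3
Each bag holds 3 vertices, so the decomposition has width 2, which upper-bounds the treewidth. On the other hand G contains the 3-clique {1, 2, 3}. A clique must lie in a single bag of any decomposition, so no decomposition can have width below 2. Combining the bounds, tw(G) = 2.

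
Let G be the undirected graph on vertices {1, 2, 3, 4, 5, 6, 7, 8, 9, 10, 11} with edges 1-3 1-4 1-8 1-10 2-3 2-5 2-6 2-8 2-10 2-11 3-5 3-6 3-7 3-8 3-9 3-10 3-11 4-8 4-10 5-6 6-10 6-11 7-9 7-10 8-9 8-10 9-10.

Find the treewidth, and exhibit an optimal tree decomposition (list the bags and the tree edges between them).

Treewidth 3.
One optimal decomposition is:
Bags: B1 = {2, 3, 6, 10}  B2 = {2, 3, 8, 10}  B3 = {3, 8, 9, 10}  B4 = {2, 3, 5, 6}  B5 = {2, 3, 6, 11}  B6 = {1, 3, 8, 10}  B7 = {3, 7, 9, 10}  B8 = {1, 4, 8, 10}
Tree: B1–B2, B2–B3, B1–B4, B4–B5, B2–B6, B3–B7, B6–B8

The largest bag has 4 vertices, giving width 3; this decomposition certifies tw(G) ≤ 3. On the other hand G contains the 4-clique {1, 3, 8, 10}. A clique must lie in a single bag of any decomposition, so no decomposition can have width below 3. The upper and lower bounds meet at 3, so that is the treewidth.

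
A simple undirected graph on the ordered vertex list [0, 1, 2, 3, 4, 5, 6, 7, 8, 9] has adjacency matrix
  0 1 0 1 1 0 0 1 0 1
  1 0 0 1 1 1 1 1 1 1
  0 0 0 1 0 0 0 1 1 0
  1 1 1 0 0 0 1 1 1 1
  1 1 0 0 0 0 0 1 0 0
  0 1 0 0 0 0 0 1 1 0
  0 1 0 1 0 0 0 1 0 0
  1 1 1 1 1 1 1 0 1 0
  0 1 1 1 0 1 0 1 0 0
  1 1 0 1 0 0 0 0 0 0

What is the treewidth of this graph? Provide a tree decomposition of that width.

Treewidth 3.
Bags: B1 = {0, 1, 3, 7}  B2 = {1, 3, 7, 8}  B3 = {0, 1, 4, 7}  B4 = {0, 1, 3, 9}  B5 = {1, 3, 6, 7}  B6 = {1, 5, 7, 8}  B7 = {2, 3, 7, 8}
Tree: B1–B2, B1–B3, B1–B4, B2–B5, B2–B6, B2–B7

Every bag has size at most 4, so the width is 4 − 1 = 3 and tw(G) ≤ 3. Conversely, {0, 1, 3, 9} is a clique of size 4, and the vertices of any clique must share a bag in every tree decomposition; so some bag has ≥ 4 vertices and tw(G) ≥ 3. Therefore the treewidth is 3.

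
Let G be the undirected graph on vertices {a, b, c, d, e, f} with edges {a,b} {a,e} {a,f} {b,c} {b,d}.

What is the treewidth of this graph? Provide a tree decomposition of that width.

The largest bag has 2 vertices, giving width 1; this decomposition certifies tw(G) ≤ 1. G has an edge, so its treewidth is at least 1. Hence tw(G) = 1 exactly.

Treewidth 1.
One optimal decomposition is:
Bags: B1 = {a, b}  B2 = {a, f}  B3 = {b, c}  B4 = {a, e}  B5 = {b, d}
Tree: B1–B2, B1–B3, B2–B4, B3–B5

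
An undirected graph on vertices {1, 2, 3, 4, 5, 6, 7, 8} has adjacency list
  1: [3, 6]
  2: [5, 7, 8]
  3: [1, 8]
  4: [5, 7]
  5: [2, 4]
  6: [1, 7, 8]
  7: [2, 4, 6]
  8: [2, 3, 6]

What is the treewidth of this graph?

A width-2 tree decomposition is:
Bags: B1 = {4, 5, 7}  B2 = {2, 5, 7}  B3 = {2, 6, 7}  B4 = {2, 6, 8}  B5 = {1, 6, 8}  B6 = {1, 3, 8}
Tree: B1–B2, B2–B3, B3–B4, B4–B5, B5–B6
Every bag has size at most 3, so the width is 3 − 1 = 2 and tw(G) ≤ 2. Since 4–5–2–7–4 is a cycle in G, G is not acyclic. Forests are exactly the graphs of treewidth ≤ 1, so tw(G) ≥ 2. The upper and lower bounds meet at 2, so that is the treewidth.

2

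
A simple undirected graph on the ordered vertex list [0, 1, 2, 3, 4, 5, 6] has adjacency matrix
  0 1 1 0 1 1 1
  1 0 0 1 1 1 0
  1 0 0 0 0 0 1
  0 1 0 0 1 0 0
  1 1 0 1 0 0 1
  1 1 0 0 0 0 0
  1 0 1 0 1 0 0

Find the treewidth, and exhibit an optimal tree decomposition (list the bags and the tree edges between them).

Every bag has size at most 3, so the width is 3 − 1 = 2 and tw(G) ≤ 2. For the lower bound, the 3 vertices {0, 1, 4} are pairwise adjacent, and any tree decomposition puts a clique entirely inside one bag — forcing width ≥ 2. The upper and lower bounds meet at 2, so that is the treewidth.

Treewidth 2.
One optimal decomposition is:
Bags: B1 = {0, 1, 4}  B2 = {0, 4, 6}  B3 = {1, 3, 4}  B4 = {0, 2, 6}  B5 = {0, 1, 5}
Tree: B1–B2, B1–B3, B2–B4, B1–B5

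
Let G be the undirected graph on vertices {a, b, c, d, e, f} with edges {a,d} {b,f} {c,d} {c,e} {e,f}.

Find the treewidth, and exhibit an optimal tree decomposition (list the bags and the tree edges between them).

Treewidth 1.
One optimal decomposition is:
Bags: B1 = {b, f}  B2 = {e, f}  B3 = {c, e}  B4 = {c, d}  B5 = {a, d}
Tree: B1–B2, B2–B3, B3–B4, B4–B5

Every bag has size at most 2, so the width is 2 − 1 = 1 and tw(G) ≤ 1. Any graph with an edge has treewidth ≥ 1, and G has the edge b–f. Combining the bounds, tw(G) = 1.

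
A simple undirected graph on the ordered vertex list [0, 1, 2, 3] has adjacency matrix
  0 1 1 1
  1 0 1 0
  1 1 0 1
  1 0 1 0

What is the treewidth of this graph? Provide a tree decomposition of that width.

Treewidth 2.
One optimal decomposition is:
Bags: B1 = {0, 1, 2}  B2 = {0, 2, 3}
Tree: B1–B2

Every bag has size at most 3, so the width is 3 − 1 = 2 and tw(G) ≤ 2. On the other hand G contains the 3-clique {0, 1, 2}. A clique must lie in a single bag of any decomposition, so no decomposition can have width below 2. The upper and lower bounds meet at 2, so that is the treewidth.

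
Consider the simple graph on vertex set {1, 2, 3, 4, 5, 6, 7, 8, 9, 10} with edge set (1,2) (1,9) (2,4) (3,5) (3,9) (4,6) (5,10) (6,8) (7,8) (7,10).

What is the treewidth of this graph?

2

A width-2 tree decomposition is:
Bags: B1 = {2, 4, 6}  B2 = {1, 2, 6}  B3 = {1, 6, 9}  B4 = {3, 6, 9}  B5 = {3, 5, 6}  B6 = {5, 6, 10}  B7 = {6, 7, 10}  B8 = {6, 7, 8}
Tree: B1–B2, B2–B3, B3–B4, B4–B5, B5–B6, B6–B7, B7–B8
Each bag holds 3 vertices, so the decomposition has width 2, which upper-bounds the treewidth. The edges 6–4–2–1–9–3–5–10–7–8–6 form a cycle, so G is not a tree and its treewidth is at least 2. Combining the bounds, tw(G) = 2.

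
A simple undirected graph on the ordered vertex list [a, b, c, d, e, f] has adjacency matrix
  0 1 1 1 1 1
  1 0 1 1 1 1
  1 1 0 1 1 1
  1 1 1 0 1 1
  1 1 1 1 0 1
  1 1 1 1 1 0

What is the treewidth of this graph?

A width-5 tree decomposition is:
Bags: B1 = {a, b, c, d, e, f}
Tree: (single bag)
With just one bag of size 6, the width is 6 − 1 = 5, so tw(G) ≤ 5. Conversely, {a, b, c, d, e, f} is a clique of size 6, and the vertices of any clique must share a bag in every tree decomposition; so some bag has ≥ 6 vertices and tw(G) ≥ 5. Hence tw(G) = 5 exactly.

5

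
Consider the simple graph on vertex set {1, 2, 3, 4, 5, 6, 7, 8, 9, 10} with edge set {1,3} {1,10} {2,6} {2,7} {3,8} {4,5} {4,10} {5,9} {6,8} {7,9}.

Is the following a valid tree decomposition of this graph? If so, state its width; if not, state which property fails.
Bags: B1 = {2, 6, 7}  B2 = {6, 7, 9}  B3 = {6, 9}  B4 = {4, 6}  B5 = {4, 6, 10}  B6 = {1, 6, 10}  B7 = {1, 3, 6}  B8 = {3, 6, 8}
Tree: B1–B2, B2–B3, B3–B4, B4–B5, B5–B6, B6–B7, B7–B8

No — vertex 5 appears in no bag.

A tree decomposition must satisfy three properties: every vertex lies in some bag; for every edge, both endpoints lie together in some bag; and for every vertex, the bags containing it form a connected subtree. Here vertex 5 appears in no bag, so the decomposition is invalid.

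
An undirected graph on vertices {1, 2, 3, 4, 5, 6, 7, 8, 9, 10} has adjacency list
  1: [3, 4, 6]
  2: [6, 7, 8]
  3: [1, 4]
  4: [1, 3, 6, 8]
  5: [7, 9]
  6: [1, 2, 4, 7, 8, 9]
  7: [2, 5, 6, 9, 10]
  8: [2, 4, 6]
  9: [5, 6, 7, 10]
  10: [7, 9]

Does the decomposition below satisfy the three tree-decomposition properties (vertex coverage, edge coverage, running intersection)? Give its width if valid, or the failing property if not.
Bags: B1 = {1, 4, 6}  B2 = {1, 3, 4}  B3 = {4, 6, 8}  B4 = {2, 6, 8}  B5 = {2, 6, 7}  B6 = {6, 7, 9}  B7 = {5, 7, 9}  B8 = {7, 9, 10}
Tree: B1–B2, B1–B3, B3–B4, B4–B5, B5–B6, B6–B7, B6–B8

Yes; width 2.

Every vertex of G appears in some bag (union = {1, 2, 3, 4, 5, 6, 7, 8, 9, 10}); every edge is covered by a bag; and for each vertex v the set of bags containing v is connected in the bag tree. The decomposition is therefore valid. The largest bag has 3 vertices, so the width is 2.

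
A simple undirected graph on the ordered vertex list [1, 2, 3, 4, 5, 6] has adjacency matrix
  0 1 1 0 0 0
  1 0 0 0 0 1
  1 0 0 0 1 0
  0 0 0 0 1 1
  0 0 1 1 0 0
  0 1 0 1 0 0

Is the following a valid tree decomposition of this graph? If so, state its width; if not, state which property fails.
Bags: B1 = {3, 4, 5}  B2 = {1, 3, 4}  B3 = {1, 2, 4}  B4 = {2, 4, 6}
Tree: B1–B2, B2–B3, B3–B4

Yes; width 2.

Vertex coverage: the bags together contain {1, 2, 3, 4, 5, 6}, the full vertex set. Edge coverage: each edge of G has both endpoints in at least one bag. Running intersection: for every vertex, the bags containing it form a connected subtree. All three properties hold, so this is a valid tree decomposition of width max|bag| − 1 = 2, and hence tw(G) ≤ 2.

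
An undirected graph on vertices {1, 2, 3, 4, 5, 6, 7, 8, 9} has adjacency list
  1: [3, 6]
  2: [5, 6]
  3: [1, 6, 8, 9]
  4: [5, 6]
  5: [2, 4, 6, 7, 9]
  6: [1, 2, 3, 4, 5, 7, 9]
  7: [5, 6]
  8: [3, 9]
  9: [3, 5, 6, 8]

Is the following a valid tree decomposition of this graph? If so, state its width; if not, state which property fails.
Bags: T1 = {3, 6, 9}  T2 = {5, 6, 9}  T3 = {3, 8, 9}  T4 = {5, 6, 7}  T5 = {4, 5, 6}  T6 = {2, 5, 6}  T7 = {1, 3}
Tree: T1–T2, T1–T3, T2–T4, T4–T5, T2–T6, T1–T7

No — edge (6,1) lies in no bag.

A tree decomposition must satisfy three properties: every vertex lies in some bag; for every edge, both endpoints lie together in some bag; and for every vertex, the bags containing it form a connected subtree. Here edge (6,1) lies in no bag, so the decomposition is invalid.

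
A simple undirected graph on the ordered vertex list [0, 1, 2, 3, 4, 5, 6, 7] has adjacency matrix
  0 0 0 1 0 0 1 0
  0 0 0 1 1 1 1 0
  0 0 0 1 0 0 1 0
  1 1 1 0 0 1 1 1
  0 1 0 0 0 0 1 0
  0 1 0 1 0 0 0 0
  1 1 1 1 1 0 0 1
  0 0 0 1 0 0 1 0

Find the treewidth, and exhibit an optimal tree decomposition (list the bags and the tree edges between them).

Each bag holds 3 vertices, so the decomposition has width 2, which upper-bounds the treewidth. For the lower bound, the 3 vertices {1, 3, 5} are pairwise adjacent, and any tree decomposition puts a clique entirely inside one bag — forcing width ≥ 2. Combining the bounds, tw(G) = 2.

Treewidth 2.
One optimal decomposition is:
Bags: B1 = {0, 3, 6}  B2 = {2, 3, 6}  B3 = {3, 6, 7}  B4 = {1, 3, 6}  B5 = {1, 3, 5}  B6 = {1, 4, 6}
Tree: B1–B2, B2–B3, B3–B4, B4–B5, B4–B6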